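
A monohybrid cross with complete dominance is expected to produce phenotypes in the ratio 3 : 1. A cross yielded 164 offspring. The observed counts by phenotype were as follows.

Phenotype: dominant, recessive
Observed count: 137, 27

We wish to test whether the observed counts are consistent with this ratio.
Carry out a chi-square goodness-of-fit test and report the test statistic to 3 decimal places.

Ratio total = 4. Expected counts: 164×3/4 = 123, 164×1/4 = 41.
χ² = (137−123)²/123 + (27−41)²/41
   = 1.5935 + 4.7805
Sum = 6.374

6.374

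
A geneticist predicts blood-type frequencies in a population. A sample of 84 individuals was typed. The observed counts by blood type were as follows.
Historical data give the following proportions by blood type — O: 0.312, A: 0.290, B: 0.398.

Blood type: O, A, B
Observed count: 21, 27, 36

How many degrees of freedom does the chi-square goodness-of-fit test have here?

2

There are k = 3 categories and no parameters were estimated from the data, so df = 3 − 1 = 2.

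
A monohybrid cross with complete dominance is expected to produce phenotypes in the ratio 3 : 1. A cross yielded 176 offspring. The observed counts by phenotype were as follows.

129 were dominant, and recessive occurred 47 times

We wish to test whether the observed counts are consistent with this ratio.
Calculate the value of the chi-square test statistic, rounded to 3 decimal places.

Ratio total = 4. Expected counts: 176×3/4 = 132, 176×1/4 = 44.
χ² = (129−132)²/132 + (47−44)²/44
   = 0.0682 + 0.2045
Sum = 0.273

0.273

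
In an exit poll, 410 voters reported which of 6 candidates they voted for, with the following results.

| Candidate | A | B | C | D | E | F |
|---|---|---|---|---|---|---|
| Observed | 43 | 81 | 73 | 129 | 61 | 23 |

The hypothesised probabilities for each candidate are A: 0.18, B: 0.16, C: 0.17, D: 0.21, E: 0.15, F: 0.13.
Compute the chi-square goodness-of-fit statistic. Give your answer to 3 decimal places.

55.230

Expected counts E_i = n·p_i: 410×0.18 = 73.8, 410×0.16 = 65.6, 410×0.17 = 69.7, 410×0.21 = 86.1, 410×0.15 = 61.5, 410×0.13 = 53.3.
χ² = (43−73.8)²/73.8 + (81−65.6)²/65.6 + (73−69.7)²/69.7 + (129−86.1)²/86.1 + (61−61.5)²/61.5 + (23−53.3)²/53.3
   = 12.8542 + 3.6152 + 0.1562 + 21.3753 + 0.0041 + 17.2250
Sum = 55.230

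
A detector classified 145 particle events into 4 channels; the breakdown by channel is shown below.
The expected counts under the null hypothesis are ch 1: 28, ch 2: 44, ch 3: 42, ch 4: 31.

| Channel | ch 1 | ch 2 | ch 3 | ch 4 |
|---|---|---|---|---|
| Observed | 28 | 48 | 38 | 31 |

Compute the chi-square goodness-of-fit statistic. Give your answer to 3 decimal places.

0.745

ch 1: (28 − 28)²/28 = 0/28 = 0.0000
ch 2: (48 − 44)²/44 = 16/44 = 0.3636
ch 3: (38 − 42)²/42 = 16/42 = 0.3810
ch 4: (31 − 31)²/31 = 0/31 = 0.0000
Sum = 0.745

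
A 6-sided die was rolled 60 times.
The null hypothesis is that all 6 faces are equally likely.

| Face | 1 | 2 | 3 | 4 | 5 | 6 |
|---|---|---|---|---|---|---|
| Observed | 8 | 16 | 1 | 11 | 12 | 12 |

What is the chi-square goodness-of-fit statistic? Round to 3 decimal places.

13.000

Expected count for each of the 6 categories: 60/6 = 10.
cat         O        E   (O−E)²/E
1           8       10     0.4000
2          16       10     3.6000
3           1       10     8.1000
4          11       10     0.1000
5          12       10     0.4000
6          12       10     0.4000
Sum = 13.000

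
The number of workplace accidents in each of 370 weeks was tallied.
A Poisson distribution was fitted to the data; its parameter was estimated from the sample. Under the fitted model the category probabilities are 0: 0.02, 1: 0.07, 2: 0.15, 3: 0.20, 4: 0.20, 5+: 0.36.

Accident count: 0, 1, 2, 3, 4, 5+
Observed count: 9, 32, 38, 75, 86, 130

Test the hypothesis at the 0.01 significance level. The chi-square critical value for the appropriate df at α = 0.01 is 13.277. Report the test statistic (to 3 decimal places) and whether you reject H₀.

9.337; do not reject

Expected counts E_i = n·p_i: 370×0.02 = 7.4, 370×0.07 = 25.9, 370×0.15 = 55.5, 370×0.20 = 74, 370×0.20 = 74, 370×0.36 = 133.2.
0: (9 − 7.4)²/7.4 = 2.56/7.4 = 0.3459
1: (32 − 25.9)²/25.9 = 37.21/25.9 = 1.4367
2: (38 − 55.5)²/55.5 = 306.25/55.5 = 5.5180
3: (75 − 74)²/74 = 1/74 = 0.0135
4: (86 − 74)²/74 = 144/74 = 1.9459
5+: (130 − 133.2)²/133.2 = 10.24/133.2 = 0.0769
Sum = 9.337
df = 4. Since 9.337 < 13.277, we do not reject H₀.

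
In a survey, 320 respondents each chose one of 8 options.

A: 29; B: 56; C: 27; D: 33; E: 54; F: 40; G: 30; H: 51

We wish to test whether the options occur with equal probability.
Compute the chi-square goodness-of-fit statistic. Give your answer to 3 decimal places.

25.300

Expected count for each of the 8 categories: 320/8 = 40.
A: (29 − 40)²/40 = 121/40 = 3.0250
B: (56 − 40)²/40 = 256/40 = 6.4000
C: (27 − 40)²/40 = 169/40 = 4.2250
D: (33 − 40)²/40 = 49/40 = 1.2250
E: (54 − 40)²/40 = 196/40 = 4.9000
F: (40 − 40)²/40 = 0/40 = 0.0000
G: (30 − 40)²/40 = 100/40 = 2.5000
H: (51 − 40)²/40 = 121/40 = 3.0250
Sum = 25.300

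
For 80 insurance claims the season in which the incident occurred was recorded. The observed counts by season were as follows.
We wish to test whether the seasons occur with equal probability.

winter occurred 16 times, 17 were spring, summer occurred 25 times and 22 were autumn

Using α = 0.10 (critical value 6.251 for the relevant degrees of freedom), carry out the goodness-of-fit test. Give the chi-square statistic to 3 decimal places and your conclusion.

Under H₀ each category has probability 1/4, so each expected count is 80/4 = 20.
cat         O        E   (O−E)²/E
winter     16       20     0.8000
spring     17       20     0.4500
summer     25       20     1.2500
autumn     22       20     0.2000
Sum = 2.700
df = 3. Since 2.700 < 6.251, we do not reject H₀.

2.700; do not reject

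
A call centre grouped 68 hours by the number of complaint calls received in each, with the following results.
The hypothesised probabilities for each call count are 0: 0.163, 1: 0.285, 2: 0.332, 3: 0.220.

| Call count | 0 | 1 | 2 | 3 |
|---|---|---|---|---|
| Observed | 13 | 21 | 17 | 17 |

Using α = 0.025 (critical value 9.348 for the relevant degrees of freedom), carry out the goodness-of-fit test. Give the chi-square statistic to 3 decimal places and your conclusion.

Expected counts E_i = n·p_i: 68×0.163 = 11.084, 68×0.285 = 19.38, 68×0.332 = 22.576, 68×0.220 = 14.96.
χ² = (13−11.084)²/11.084 + (21−19.38)²/19.38 + (17−22.576)²/22.576 + (17−14.96)²/14.96
   = 0.3312 + 0.1354 + 1.3772 + 0.2782
Sum = 2.122
df = 3. Since 2.122 < 9.348, we do not reject H₀.

2.122; do not reject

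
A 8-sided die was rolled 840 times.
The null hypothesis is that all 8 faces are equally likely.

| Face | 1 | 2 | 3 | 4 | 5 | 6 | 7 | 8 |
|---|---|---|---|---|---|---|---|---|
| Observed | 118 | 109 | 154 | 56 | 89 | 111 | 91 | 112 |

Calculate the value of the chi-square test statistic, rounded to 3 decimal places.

52.610

Under H₀ each category has probability 1/8, so each expected count is 840/8 = 105.
χ² = (118−105)²/105 + (109−105)²/105 + (154−105)²/105 + (56−105)²/105 + (89−105)²/105 + (111−105)²/105 + (91−105)²/105 + (112−105)²/105
   = 1.6095 + 0.1524 + 22.8667 + 22.8667 + 2.4381 + 0.3429 + 1.8667 + 0.4667
Sum = 52.610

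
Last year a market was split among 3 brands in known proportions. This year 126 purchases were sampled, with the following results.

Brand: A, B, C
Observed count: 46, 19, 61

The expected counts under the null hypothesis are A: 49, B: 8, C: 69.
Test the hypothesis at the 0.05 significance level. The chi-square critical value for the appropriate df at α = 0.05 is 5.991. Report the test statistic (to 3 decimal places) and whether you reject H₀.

A: (46 − 49)²/49 = 9/49 = 0.1837
B: (19 − 8)²/8 = 121/8 = 15.1250
C: (61 − 69)²/69 = 64/69 = 0.9275
Sum = 16.236
df = 2. Since 16.236 > 5.991, we reject H₀.

16.236; reject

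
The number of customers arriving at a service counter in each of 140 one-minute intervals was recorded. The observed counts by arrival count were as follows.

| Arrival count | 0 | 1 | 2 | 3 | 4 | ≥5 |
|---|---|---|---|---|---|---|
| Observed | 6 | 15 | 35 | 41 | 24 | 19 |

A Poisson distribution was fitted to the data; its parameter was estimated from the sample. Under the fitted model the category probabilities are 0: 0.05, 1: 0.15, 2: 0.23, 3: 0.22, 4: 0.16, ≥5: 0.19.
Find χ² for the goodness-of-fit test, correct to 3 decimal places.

Expected counts E_i = n·p_i: 140×0.05 = 7, 140×0.15 = 21, 140×0.23 = 32.2, 140×0.22 = 30.8, 140×0.16 = 22.4, 140×0.19 = 26.6.
0: (6 − 7)²/7 = 1/7 = 0.1429
1: (15 − 21)²/21 = 36/21 = 1.7143
2: (35 − 32.2)²/32.2 = 7.84/32.2 = 0.2435
3: (41 − 30.8)²/30.8 = 104.04/30.8 = 3.3779
4: (24 − 22.4)²/22.4 = 2.56/22.4 = 0.1143
≥5: (19 − 26.6)²/26.6 = 57.76/26.6 = 2.1714
Sum = 7.764

7.764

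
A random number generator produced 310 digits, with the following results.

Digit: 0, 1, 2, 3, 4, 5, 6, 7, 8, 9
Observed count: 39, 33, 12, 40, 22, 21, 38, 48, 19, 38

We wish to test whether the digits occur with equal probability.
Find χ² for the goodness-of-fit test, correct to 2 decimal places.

39.42

Under H₀ each category has probability 1/10, so each expected count is 310/10 = 31.
χ² = (39−31)²/31 + (33−31)²/31 + (12−31)²/31 + (40−31)²/31 + (22−31)²/31 + (21−31)²/31 + (38−31)²/31 + (48−31)²/31 + (19−31)²/31 + (38−31)²/31
   = 2.065 + 0.129 + 11.645 + 2.613 + 2.613 + 3.226 + 1.581 + 9.323 + 4.645 + 1.581
Sum = 39.42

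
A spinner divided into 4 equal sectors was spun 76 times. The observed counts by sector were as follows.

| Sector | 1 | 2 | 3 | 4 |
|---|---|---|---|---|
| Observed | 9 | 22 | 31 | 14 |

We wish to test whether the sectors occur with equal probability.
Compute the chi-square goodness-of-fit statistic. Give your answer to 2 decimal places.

14.63

Under H₀ each category has probability 1/4, so each expected count is 76/4 = 19.
χ² = (9−19)²/19 + (22−19)²/19 + (31−19)²/19 + (14−19)²/19
   = 5.263 + 0.474 + 7.579 + 1.316
Sum = 14.63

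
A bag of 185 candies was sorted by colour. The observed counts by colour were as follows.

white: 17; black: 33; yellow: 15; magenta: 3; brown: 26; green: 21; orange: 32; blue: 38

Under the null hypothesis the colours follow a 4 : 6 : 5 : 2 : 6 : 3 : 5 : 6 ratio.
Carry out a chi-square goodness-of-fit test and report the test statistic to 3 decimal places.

Ratio total = 37. Expected counts: 185×4/37 = 20, 185×6/37 = 30, 185×5/37 = 25, 185×2/37 = 10, 185×6/37 = 30, 185×3/37 = 15, 185×5/37 = 25, 185×6/37 = 30.
cat          O        E   (O−E)²/E
white       17       20     0.4500
black       33       30     0.3000
yellow      15       25     4.0000
magenta      3       10     4.9000
brown       26       30     0.5333
green       21       15     2.4000
orange      32       25     1.9600
blue        38       30     2.1333
Sum = 16.677

16.677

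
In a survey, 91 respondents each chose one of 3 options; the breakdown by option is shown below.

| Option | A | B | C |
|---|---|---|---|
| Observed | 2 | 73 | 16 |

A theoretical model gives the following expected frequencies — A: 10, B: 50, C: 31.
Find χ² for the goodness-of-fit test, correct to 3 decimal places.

cat         O        E   (O−E)²/E
A           2       10     6.4000
B          73       50    10.5800
C          16       31     7.2581
Sum = 24.238

24.238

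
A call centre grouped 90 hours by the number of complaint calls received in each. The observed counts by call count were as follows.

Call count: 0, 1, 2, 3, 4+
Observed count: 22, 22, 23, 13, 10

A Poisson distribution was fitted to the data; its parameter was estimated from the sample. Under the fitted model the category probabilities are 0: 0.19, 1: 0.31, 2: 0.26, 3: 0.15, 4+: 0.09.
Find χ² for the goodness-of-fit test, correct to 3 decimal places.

Expected counts E_i = n·p_i: 90×0.19 = 17.1, 90×0.31 = 27.9, 90×0.26 = 23.4, 90×0.15 = 13.5, 90×0.09 = 8.1.
cat         O        E   (O−E)²/E
0          22     17.1     1.4041
1          22     27.9     1.2477
2          23     23.4     0.0068
3          13     13.5     0.0185
4+         10      8.1     0.4457
Sum = 3.123

3.123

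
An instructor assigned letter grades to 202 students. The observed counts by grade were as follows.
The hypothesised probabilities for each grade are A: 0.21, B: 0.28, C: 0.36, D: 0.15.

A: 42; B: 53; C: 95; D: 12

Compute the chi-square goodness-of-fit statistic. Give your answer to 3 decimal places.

18.107

Expected counts E_i = n·p_i: 202×0.21 = 42.42, 202×0.28 = 56.56, 202×0.36 = 72.72, 202×0.15 = 30.3.
A: (42 − 42.42)²/42.42 = 0.1764/42.42 = 0.0042
B: (53 − 56.56)²/56.56 = 12.6736/56.56 = 0.2241
C: (95 − 72.72)²/72.72 = 496.3984/72.72 = 6.8262
D: (12 − 30.3)²/30.3 = 334.89/30.3 = 11.0525
Sum = 18.107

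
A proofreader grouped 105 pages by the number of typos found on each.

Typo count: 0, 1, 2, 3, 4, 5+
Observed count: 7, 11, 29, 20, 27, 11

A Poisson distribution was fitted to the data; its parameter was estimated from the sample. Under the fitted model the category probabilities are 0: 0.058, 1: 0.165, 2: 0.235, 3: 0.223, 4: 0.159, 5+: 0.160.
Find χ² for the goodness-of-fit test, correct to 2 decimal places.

12.06

Expected counts E_i = n·p_i: 105×0.058 = 6.09, 105×0.165 = 17.325, 105×0.235 = 24.675, 105×0.223 = 23.415, 105×0.159 = 16.695, 105×0.160 = 16.8.
cat         O        E   (O−E)²/E
0           7     6.09      0.136
1          11   17.325      2.309
2          29   24.675      0.758
3          20   23.415      0.498
4          27   16.695      6.361
5+         11     16.8      2.002
Sum = 12.06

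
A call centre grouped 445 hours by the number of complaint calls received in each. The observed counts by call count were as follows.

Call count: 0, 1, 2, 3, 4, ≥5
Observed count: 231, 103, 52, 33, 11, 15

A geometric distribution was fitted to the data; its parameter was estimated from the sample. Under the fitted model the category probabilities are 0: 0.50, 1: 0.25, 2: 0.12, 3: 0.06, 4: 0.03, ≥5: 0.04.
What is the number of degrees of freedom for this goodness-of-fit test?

There are k = 6 categories and 1 parameter estimated from the data, so df = 6 − 1 − 1 = 4.

4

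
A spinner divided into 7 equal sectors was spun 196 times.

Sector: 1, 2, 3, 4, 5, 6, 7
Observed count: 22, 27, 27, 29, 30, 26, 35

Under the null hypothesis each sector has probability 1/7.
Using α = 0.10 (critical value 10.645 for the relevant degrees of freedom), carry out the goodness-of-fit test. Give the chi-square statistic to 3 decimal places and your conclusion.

Expected count for each of the 7 categories: 196/7 = 28.
cat         O        E   (O−E)²/E
1          22       28     1.2857
2          27       28     0.0357
3          27       28     0.0357
4          29       28     0.0357
5          30       28     0.1429
6          26       28     0.1429
7          35       28     1.7500
Sum = 3.429
df = 6. Since 3.429 < 10.645, we do not reject H₀.

3.429; do not reject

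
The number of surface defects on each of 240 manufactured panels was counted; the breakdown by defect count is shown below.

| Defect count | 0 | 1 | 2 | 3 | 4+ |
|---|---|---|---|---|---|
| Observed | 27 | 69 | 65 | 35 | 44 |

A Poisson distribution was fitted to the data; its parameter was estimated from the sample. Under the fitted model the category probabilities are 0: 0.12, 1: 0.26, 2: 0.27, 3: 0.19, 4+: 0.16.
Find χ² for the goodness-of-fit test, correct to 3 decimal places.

4.092

Expected counts E_i = n·p_i: 240×0.12 = 28.8, 240×0.26 = 62.4, 240×0.27 = 64.8, 240×0.19 = 45.6, 240×0.16 = 38.4.
χ² = (27−28.8)²/28.8 + (69−62.4)²/62.4 + (65−64.8)²/64.8 + (35−45.6)²/45.6 + (44−38.4)²/38.4
   = 0.1125 + 0.6981 + 0.0006 + 2.4640 + 0.8167
Sum = 4.092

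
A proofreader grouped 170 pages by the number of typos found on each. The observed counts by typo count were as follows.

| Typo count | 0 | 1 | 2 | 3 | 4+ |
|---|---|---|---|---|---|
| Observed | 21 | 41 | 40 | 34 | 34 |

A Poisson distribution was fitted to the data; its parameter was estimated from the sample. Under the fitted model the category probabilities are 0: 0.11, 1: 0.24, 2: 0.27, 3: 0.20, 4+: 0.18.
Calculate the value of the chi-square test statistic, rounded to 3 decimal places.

1.420

Expected counts E_i = n·p_i: 170×0.11 = 18.7, 170×0.24 = 40.8, 170×0.27 = 45.9, 170×0.20 = 34, 170×0.18 = 30.6.
0: (21 − 18.7)²/18.7 = 5.29/18.7 = 0.2829
1: (41 − 40.8)²/40.8 = 0.04/40.8 = 0.0010
2: (40 − 45.9)²/45.9 = 34.81/45.9 = 0.7584
3: (34 − 34)²/34 = 0/34 = 0.0000
4+: (34 − 30.6)²/30.6 = 11.56/30.6 = 0.3778
Sum = 1.420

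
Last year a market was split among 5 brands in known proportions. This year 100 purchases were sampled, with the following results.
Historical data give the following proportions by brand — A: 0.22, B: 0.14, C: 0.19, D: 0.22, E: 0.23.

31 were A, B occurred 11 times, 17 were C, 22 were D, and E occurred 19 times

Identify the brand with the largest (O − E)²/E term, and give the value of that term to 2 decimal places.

A, 3.68

Expected counts E_i = n·p_i: 100×0.22 = 22, 100×0.14 = 14, 100×0.19 = 19, 100×0.22 = 22, 100×0.23 = 23.
χ² = (31−22)²/22 + (11−14)²/14 + (17−19)²/19 + (22−22)²/22 + (19−23)²/23
   = 3.682 + 0.643 + 0.211 + 0.000 + 0.696
The largest term is for A: 3.68.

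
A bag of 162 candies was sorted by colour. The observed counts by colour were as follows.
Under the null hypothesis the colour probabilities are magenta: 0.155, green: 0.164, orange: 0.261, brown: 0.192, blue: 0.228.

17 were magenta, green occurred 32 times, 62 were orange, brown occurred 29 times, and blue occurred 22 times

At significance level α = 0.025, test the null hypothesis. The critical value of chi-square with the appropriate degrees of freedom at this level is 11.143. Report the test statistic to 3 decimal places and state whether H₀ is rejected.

19.107; reject

Expected counts E_i = n·p_i: 162×0.155 = 25.11, 162×0.164 = 26.568, 162×0.261 = 42.282, 162×0.192 = 31.104, 162×0.228 = 36.936.
χ² = (17−25.11)²/25.11 + (32−26.568)²/26.568 + (62−42.282)²/42.282 + (29−31.104)²/31.104 + (22−36.936)²/36.936
   = 2.6194 + 1.1106 + 9.1954 + 0.1423 + 6.0397
Sum = 19.107
df = 4. Since 19.107 > 11.143, we reject H₀.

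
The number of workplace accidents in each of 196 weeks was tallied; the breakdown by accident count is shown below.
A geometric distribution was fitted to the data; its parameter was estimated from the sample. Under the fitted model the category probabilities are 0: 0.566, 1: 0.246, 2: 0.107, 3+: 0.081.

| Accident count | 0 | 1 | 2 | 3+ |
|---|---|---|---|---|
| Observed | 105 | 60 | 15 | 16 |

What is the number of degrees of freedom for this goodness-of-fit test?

2

There are k = 4 categories and 1 parameter estimated from the data, so df = 4 − 1 − 1 = 2.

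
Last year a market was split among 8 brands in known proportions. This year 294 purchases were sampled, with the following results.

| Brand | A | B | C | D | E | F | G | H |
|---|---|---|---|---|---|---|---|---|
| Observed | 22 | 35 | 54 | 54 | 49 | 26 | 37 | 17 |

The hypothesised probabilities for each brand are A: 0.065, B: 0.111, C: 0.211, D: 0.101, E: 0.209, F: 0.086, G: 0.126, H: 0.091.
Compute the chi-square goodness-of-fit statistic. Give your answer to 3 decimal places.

Expected counts E_i = n·p_i: 294×0.065 = 19.11, 294×0.111 = 32.634, 294×0.211 = 62.034, 294×0.101 = 29.694, 294×0.209 = 61.446, 294×0.086 = 25.284, 294×0.126 = 37.044, 294×0.091 = 26.754.
χ² = (22−19.11)²/19.11 + (35−32.634)²/32.634 + (54−62.034)²/62.034 + (54−29.694)²/29.694 + (49−61.446)²/61.446 + (26−25.284)²/25.284 + (37−37.044)²/37.044 + (17−26.754)²/26.754
   = 0.4371 + 0.1715 + 1.0405 + 19.8957 + 2.5210 + 0.0203 + 0.0001 + 3.5561
Sum = 27.642

27.642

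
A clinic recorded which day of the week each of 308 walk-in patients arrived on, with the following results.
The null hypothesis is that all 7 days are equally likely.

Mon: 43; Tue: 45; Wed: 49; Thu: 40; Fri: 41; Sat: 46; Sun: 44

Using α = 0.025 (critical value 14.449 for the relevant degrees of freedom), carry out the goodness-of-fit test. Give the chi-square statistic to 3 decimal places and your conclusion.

1.273; do not reject

Under H₀ each category has probability 1/7, so each expected count is 308/7 = 44.
Mon: (43 − 44)²/44 = 1/44 = 0.0227
Tue: (45 − 44)²/44 = 1/44 = 0.0227
Wed: (49 − 44)²/44 = 25/44 = 0.5682
Thu: (40 − 44)²/44 = 16/44 = 0.3636
Fri: (41 − 44)²/44 = 9/44 = 0.2045
Sat: (46 − 44)²/44 = 4/44 = 0.0909
Sun: (44 − 44)²/44 = 0/44 = 0.0000
Sum = 1.273
df = 6. Since 1.273 < 14.449, we do not reject H₀.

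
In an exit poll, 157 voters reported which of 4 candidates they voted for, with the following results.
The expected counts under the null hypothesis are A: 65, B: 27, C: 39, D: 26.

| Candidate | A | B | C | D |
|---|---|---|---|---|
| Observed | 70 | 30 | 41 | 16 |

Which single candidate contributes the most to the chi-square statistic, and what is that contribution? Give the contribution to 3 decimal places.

D, 3.846

A: (70 − 65)²/65 = 25/65 = 0.3846
B: (30 − 27)²/27 = 9/27 = 0.3333
C: (41 − 39)²/39 = 4/39 = 0.1026
D: (16 − 26)²/26 = 100/26 = 3.8462
The largest term is for D: 3.846.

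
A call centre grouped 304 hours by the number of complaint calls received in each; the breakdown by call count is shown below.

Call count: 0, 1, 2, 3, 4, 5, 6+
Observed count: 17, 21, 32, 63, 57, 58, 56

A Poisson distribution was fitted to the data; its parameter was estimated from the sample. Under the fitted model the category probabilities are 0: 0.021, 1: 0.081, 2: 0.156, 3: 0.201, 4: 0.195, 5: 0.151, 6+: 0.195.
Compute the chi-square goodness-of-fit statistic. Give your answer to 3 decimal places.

Expected counts E_i = n·p_i: 304×0.021 = 6.384, 304×0.081 = 24.624, 304×0.156 = 47.424, 304×0.201 = 61.104, 304×0.195 = 59.28, 304×0.151 = 45.904, 304×0.195 = 59.28.
cat         O        E   (O−E)²/E
0          17    6.384    17.6534
1          21   24.624     0.5334
2          32   47.424     5.0164
3          63   61.104     0.0588
4          57    59.28     0.0877
5          58   45.904     3.1874
6+         56    59.28     0.1815
Sum = 26.719

26.719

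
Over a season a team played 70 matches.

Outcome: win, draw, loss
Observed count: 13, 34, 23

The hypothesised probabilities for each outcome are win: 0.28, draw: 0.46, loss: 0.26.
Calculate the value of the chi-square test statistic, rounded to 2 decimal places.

Expected counts E_i = n·p_i: 70×0.28 = 19.6, 70×0.46 = 32.2, 70×0.26 = 18.2.
cat         O        E   (O−E)²/E
win        13     19.6      2.222
draw       34     32.2      0.101
loss       23     18.2      1.266
Sum = 3.59

3.59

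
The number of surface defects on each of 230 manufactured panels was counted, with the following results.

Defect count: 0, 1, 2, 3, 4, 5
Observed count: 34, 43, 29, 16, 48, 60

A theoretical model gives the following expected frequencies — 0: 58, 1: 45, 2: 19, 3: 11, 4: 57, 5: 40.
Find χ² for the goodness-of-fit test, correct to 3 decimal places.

28.977

0: (34 − 58)²/58 = 576/58 = 9.9310
1: (43 − 45)²/45 = 4/45 = 0.0889
2: (29 − 19)²/19 = 100/19 = 5.2632
3: (16 − 11)²/11 = 25/11 = 2.2727
4: (48 − 57)²/57 = 81/57 = 1.4211
5: (60 − 40)²/40 = 400/40 = 10.0000
Sum = 28.977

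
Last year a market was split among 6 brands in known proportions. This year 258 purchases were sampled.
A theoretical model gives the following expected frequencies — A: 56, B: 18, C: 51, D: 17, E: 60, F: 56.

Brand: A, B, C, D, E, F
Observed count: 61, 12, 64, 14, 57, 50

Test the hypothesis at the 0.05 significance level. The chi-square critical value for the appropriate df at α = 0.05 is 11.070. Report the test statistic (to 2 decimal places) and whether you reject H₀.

cat         O        E   (O−E)²/E
A          61       56      0.446
B          12       18      2.000
C          64       51      3.314
D          14       17      0.529
E          57       60      0.150
F          50       56      0.643
Sum = 7.08
df = 5. Since 7.08 < 11.070, we do not reject H₀.

7.08; do not reject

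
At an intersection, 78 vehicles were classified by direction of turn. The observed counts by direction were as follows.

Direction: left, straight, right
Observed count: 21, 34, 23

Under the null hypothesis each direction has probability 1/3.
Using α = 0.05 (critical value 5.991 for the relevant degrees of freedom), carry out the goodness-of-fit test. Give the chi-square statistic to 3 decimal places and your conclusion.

3.769; do not reject

Under H₀ each category has probability 1/3, so each expected count is 78/3 = 26.
cat           O        E   (O−E)²/E
left         21       26     0.9615
straight     34       26     2.4615
right        23       26     0.3462
Sum = 3.769
df = 2. Since 3.769 < 5.991, we do not reject H₀.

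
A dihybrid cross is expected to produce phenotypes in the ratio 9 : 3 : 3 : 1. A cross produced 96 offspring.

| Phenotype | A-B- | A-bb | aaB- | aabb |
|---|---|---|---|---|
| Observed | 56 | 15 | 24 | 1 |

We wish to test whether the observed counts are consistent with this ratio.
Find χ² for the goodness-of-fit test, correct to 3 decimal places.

Ratio total = 16. Expected counts: 96×9/16 = 54, 96×3/16 = 18, 96×3/16 = 18, 96×1/16 = 6.
cat         O        E   (O−E)²/E
A-B-       56       54     0.0741
A-bb       15       18     0.5000
aaB-       24       18     2.0000
aabb        1        6     4.1667
Sum = 6.741

6.741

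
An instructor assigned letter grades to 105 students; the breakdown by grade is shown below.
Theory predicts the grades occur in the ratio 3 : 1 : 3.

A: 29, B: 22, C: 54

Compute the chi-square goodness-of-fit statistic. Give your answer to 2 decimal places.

Ratio total = 7. Expected counts: 105×3/7 = 45, 105×1/7 = 15, 105×3/7 = 45.
χ² = (29−45)²/45 + (22−15)²/15 + (54−45)²/45
   = 5.689 + 3.267 + 1.800
Sum = 10.76

10.76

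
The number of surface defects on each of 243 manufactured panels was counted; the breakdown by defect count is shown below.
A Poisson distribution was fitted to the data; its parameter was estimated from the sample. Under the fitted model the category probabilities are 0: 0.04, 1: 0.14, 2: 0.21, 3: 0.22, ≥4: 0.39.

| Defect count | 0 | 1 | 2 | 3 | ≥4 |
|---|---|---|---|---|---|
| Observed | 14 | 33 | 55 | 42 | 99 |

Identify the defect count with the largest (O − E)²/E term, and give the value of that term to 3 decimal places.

3, 2.457

Expected counts E_i = n·p_i: 243×0.04 = 9.72, 243×0.14 = 34.02, 243×0.21 = 51.03, 243×0.22 = 53.46, 243×0.39 = 94.77.
cat         O        E   (O−E)²/E
0          14     9.72     1.8846
1          33    34.02     0.0306
2          55    51.03     0.3089
3          42    53.46     2.4566
≥4         99    94.77     0.1888
The largest term is for 3: 2.457.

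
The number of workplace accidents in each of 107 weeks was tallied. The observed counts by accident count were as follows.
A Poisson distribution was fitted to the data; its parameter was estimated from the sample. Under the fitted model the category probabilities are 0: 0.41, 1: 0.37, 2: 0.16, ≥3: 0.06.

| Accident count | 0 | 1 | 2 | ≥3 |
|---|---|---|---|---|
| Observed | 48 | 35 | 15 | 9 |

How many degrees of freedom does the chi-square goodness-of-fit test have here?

There are k = 4 categories and 1 parameter estimated from the data, so df = 4 − 1 − 1 = 2.

2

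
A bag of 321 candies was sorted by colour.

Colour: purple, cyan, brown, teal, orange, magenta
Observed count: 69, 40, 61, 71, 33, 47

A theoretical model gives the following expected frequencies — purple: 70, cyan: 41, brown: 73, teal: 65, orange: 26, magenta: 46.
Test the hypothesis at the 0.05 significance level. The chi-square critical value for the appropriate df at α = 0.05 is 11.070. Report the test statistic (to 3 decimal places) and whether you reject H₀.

4.471; do not reject

cat          O        E   (O−E)²/E
purple      69       70     0.0143
cyan        40       41     0.0244
brown       61       73     1.9726
teal        71       65     0.5538
orange      33       26     1.8846
magenta     47       46     0.0217
Sum = 4.471
df = 5. Since 4.471 < 11.070, we do not reject H₀.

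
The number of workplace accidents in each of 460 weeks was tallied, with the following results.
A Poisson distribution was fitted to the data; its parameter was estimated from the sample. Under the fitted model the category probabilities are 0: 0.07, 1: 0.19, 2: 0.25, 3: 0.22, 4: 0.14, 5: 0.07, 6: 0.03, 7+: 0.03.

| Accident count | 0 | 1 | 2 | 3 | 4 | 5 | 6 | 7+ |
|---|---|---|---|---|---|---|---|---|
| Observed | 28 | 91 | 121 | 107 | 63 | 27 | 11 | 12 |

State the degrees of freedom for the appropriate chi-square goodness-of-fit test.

6

There are k = 8 categories and 1 parameter estimated from the data, so df = 8 − 1 − 1 = 6.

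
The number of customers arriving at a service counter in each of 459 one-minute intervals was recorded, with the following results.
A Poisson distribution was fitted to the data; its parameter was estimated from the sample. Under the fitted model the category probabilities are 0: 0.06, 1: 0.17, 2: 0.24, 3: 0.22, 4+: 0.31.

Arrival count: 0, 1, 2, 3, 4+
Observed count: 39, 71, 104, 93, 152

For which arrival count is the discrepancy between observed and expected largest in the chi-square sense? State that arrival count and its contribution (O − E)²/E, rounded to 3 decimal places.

0, 4.769

Expected counts E_i = n·p_i: 459×0.06 = 27.54, 459×0.17 = 78.03, 459×0.24 = 110.16, 459×0.22 = 100.98, 459×0.31 = 142.29.
χ² = (39−27.54)²/27.54 + (71−78.03)²/78.03 + (104−110.16)²/110.16 + (93−100.98)²/100.98 + (152−142.29)²/142.29
   = 4.7688 + 0.6334 + 0.3445 + 0.6306 + 0.6626
The largest term is for 0: 4.769.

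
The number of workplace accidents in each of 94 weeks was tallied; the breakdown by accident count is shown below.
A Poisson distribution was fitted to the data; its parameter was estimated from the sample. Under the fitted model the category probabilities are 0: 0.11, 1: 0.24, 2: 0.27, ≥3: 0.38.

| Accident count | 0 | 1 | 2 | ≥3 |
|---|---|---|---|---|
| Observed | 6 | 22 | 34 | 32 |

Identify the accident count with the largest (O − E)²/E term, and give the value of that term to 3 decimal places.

Expected counts E_i = n·p_i: 94×0.11 = 10.34, 94×0.24 = 22.56, 94×0.27 = 25.38, 94×0.38 = 35.72.
χ² = (6−10.34)²/10.34 + (22−22.56)²/22.56 + (34−25.38)²/25.38 + (32−35.72)²/35.72
   = 1.8216 + 0.0139 + 2.9277 + 0.3874
The largest term is for 2: 2.928.

2, 2.928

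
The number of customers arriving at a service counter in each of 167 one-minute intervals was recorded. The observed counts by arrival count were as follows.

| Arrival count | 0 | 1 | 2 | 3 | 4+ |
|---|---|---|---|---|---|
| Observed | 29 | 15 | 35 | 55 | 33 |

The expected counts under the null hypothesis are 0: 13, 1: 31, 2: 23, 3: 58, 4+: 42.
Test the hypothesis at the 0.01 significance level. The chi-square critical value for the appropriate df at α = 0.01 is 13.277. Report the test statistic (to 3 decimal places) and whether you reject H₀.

cat         O        E   (O−E)²/E
0          29       13    19.6923
1          15       31     8.2581
2          35       23     6.2609
3          55       58     0.1552
4+         33       42     1.9286
Sum = 36.295
df = 4. Since 36.295 > 13.277, we reject H₀.

36.295; reject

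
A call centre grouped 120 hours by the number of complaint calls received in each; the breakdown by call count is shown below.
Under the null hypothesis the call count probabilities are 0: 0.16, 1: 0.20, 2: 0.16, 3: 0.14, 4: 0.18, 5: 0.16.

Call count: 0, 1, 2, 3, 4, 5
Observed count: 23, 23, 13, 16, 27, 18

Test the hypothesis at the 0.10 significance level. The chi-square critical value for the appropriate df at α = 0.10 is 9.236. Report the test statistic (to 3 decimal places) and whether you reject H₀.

Expected counts E_i = n·p_i: 120×0.16 = 19.2, 120×0.20 = 24, 120×0.16 = 19.2, 120×0.14 = 16.8, 120×0.18 = 21.6, 120×0.16 = 19.2.
0: (23 − 19.2)²/19.2 = 14.44/19.2 = 0.7521
1: (23 − 24)²/24 = 1/24 = 0.0417
2: (13 − 19.2)²/19.2 = 38.44/19.2 = 2.0021
3: (16 − 16.8)²/16.8 = 0.64/16.8 = 0.0381
4: (27 − 21.6)²/21.6 = 29.16/21.6 = 1.3500
5: (18 − 19.2)²/19.2 = 1.44/19.2 = 0.0750
Sum = 4.259
df = 5. Since 4.259 < 9.236, we do not reject H₀.

4.259; do not reject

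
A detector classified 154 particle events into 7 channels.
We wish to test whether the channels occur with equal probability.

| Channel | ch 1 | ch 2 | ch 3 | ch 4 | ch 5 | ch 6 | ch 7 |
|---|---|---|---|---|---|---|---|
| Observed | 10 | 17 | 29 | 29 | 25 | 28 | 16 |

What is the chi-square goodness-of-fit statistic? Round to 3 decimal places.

Under H₀ each category has probability 1/7, so each expected count is 154/7 = 22.
ch 1: (10 − 22)²/22 = 144/22 = 6.5455
ch 2: (17 − 22)²/22 = 25/22 = 1.1364
ch 3: (29 − 22)²/22 = 49/22 = 2.2273
ch 4: (29 − 22)²/22 = 49/22 = 2.2273
ch 5: (25 − 22)²/22 = 9/22 = 0.4091
ch 6: (28 − 22)²/22 = 36/22 = 1.6364
ch 7: (16 − 22)²/22 = 36/22 = 1.6364
Sum = 15.818

15.818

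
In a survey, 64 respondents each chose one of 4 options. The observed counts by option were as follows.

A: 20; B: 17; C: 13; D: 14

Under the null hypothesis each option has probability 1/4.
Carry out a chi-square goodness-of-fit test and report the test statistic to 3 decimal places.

1.875

Under H₀ each category has probability 1/4, so each expected count is 64/4 = 16.
cat         O        E   (O−E)²/E
A          20       16     1.0000
B          17       16     0.0625
C          13       16     0.5625
D          14       16     0.2500
Sum = 1.875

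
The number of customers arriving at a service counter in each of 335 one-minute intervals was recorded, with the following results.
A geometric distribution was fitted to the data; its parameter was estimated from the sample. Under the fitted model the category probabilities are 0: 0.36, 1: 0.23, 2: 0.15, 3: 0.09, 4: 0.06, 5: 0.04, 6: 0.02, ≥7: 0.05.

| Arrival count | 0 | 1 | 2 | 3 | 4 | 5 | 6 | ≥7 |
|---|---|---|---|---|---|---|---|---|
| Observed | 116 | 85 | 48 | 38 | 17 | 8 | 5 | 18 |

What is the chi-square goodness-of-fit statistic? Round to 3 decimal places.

Expected counts E_i = n·p_i: 335×0.36 = 120.6, 335×0.23 = 77.05, 335×0.15 = 50.25, 335×0.09 = 30.15, 335×0.06 = 20.1, 335×0.04 = 13.4, 335×0.02 = 6.7, 335×0.05 = 16.75.
0: (116 − 120.6)²/120.6 = 21.16/120.6 = 0.1755
1: (85 − 77.05)²/77.05 = 63.2025/77.05 = 0.8203
2: (48 − 50.25)²/50.25 = 5.0625/50.25 = 0.1007
3: (38 − 30.15)²/30.15 = 61.6225/30.15 = 2.0439
4: (17 − 20.1)²/20.1 = 9.61/20.1 = 0.4781
5: (8 − 13.4)²/13.4 = 29.16/13.4 = 2.1761
6: (5 − 6.7)²/6.7 = 2.89/6.7 = 0.4313
≥7: (18 − 16.75)²/16.75 = 1.5625/16.75 = 0.0933
Sum = 6.319

6.319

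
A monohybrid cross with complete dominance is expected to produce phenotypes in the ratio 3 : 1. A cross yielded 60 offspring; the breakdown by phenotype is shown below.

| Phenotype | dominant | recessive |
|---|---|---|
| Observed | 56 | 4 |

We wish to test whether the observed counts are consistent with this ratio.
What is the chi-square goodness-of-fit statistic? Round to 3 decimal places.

Ratio total = 4. Expected counts: 60×3/4 = 45, 60×1/4 = 15.
dominant: (56 − 45)²/45 = 121/45 = 2.6889
recessive: (4 − 15)²/15 = 121/15 = 8.0667
Sum = 10.756

10.756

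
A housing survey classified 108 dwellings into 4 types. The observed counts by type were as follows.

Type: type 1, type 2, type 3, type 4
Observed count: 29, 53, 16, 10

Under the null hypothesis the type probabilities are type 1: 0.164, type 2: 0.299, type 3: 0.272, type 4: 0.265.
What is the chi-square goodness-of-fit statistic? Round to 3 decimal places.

Expected counts E_i = n·p_i: 108×0.164 = 17.712, 108×0.299 = 32.292, 108×0.272 = 29.376, 108×0.265 = 28.62.
type 1: (29 − 17.712)²/17.712 = 127.418944/17.712 = 7.1939
type 2: (53 − 32.292)²/32.292 = 428.821264/32.292 = 13.2795
type 3: (16 − 29.376)²/29.376 = 178.917376/29.376 = 6.0906
type 4: (10 − 28.62)²/28.62 = 346.7044/28.62 = 12.1141
Sum = 38.678

38.678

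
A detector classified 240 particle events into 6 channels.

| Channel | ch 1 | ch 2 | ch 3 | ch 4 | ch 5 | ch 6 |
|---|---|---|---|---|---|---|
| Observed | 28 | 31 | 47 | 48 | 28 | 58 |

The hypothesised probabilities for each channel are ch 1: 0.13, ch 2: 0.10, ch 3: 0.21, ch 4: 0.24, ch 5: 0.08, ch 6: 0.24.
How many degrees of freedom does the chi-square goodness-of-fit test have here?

There are k = 6 categories and no parameters were estimated from the data, so df = 6 − 1 = 5.

5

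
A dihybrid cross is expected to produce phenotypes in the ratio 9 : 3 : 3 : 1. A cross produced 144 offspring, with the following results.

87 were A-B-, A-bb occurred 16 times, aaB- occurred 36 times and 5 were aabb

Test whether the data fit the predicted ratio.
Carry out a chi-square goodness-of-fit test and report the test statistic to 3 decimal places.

Ratio total = 16. Expected counts: 144×9/16 = 81, 144×3/16 = 27, 144×3/16 = 27, 144×1/16 = 9.
A-B-: (87 − 81)²/81 = 36/81 = 0.4444
A-bb: (16 − 27)²/27 = 121/27 = 4.4815
aaB-: (36 − 27)²/27 = 81/27 = 3.0000
aabb: (5 − 9)²/9 = 16/9 = 1.7778
Sum = 9.704

9.704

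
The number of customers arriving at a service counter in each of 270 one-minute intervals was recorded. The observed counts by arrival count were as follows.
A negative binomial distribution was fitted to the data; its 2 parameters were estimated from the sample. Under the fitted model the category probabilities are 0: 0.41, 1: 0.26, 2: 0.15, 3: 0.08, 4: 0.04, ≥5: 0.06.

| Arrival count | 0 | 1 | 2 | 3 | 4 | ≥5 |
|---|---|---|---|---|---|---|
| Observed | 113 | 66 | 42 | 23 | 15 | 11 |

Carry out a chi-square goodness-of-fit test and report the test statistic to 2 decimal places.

Expected counts E_i = n·p_i: 270×0.41 = 110.7, 270×0.26 = 70.2, 270×0.15 = 40.5, 270×0.08 = 21.6, 270×0.04 = 10.8, 270×0.06 = 16.2.
cat         O        E   (O−E)²/E
0         113    110.7      0.048
1          66     70.2      0.251
2          42     40.5      0.056
3          23     21.6      0.091
4          15     10.8      1.633
≥5         11     16.2      1.669
Sum = 3.75

3.75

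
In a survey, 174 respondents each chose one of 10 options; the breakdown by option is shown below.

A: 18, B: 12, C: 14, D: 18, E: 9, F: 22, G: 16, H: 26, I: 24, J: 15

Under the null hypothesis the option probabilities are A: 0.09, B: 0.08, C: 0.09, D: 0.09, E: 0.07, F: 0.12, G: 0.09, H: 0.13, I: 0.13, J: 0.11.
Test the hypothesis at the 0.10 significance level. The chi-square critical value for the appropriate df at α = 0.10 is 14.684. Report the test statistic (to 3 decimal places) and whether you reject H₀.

3.523; do not reject

Expected counts E_i = n·p_i: 174×0.09 = 15.66, 174×0.08 = 13.92, 174×0.09 = 15.66, 174×0.09 = 15.66, 174×0.07 = 12.18, 174×0.12 = 20.88, 174×0.09 = 15.66, 174×0.13 = 22.62, 174×0.13 = 22.62, 174×0.11 = 19.14.
cat         O        E   (O−E)²/E
A          18    15.66     0.3497
B          12    13.92     0.2648
C          14    15.66     0.1760
D          18    15.66     0.3497
E           9    12.18     0.8302
F          22    20.88     0.0601
G          16    15.66     0.0074
H          26    22.62     0.5051
I          24    22.62     0.0842
J          15    19.14     0.8955
Sum = 3.523
df = 9. Since 3.523 < 14.684, we do not reject H₀.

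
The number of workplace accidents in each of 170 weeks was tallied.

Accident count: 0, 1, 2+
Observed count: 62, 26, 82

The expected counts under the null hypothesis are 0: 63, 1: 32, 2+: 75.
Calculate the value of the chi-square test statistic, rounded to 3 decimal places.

χ² = (62−63)²/63 + (26−32)²/32 + (82−75)²/75
   = 0.0159 + 1.1250 + 0.6533
Sum = 1.794

1.794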